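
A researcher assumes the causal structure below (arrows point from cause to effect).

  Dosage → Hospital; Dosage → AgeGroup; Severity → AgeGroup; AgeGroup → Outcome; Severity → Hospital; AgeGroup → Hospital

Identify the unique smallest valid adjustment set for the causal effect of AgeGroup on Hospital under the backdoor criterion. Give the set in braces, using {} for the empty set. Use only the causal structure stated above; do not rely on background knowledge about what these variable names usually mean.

Variables eligible for adjustment (non-descendants of AgeGroup, excluding AgeGroup and Hospital): {Dosage, Severity}.
Backdoor paths from AgeGroup to Hospital:
  P1: AgeGroup <- Severity -> Hospital
  P2: AgeGroup <- Dosage -> Hospital
The empty set is not sufficient: P1 (AgeGroup <- Severity -> Hospital) has no collider blocking it and no conditioned non-collider, so it is open.
Try {Dosage, Severity}:
  P1: blocked at fork node Severity ∈ conditioning set.
  P2: blocked at fork node Dosage ∈ conditioning set.
{Dosage, Severity} contains no descendant of AgeGroup and blocks every backdoor path.
Every element of {Dosage, Severity} is needed (dropping Dosage leaves P2 open; dropping Severity leaves P1 open), so no proper subset is valid.
Among all size-2 subsets of the eligible variables, only {Dosage, Severity} blocks every backdoor path, so it is the unique smallest valid adjustment set.

{Dosage, Severity}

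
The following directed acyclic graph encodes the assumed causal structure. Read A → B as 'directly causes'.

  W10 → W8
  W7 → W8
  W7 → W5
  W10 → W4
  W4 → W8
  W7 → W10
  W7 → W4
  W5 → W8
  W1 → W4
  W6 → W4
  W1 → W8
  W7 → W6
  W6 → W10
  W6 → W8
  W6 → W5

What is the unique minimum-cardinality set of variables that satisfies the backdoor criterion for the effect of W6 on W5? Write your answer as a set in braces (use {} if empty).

Variables eligible for adjustment (non-descendants of W6, excluding W6 and W5): {W1, W7}.
Backdoor paths from W6 to W5:
  P1: W6 <- W7 -> W10 -> W4 <- W1 -> W8 <- W5
  P2: W6 <- W7 -> W10 -> W4 -> W8 <- W5
  P3: W6 <- W7 -> W10 -> W8 <- W5
  P4: W6 <- W7 -> W4 <- W1 -> W8 <- W5
  P5: W6 <- W7 -> W4 <- W10 -> W8 <- W5
  P6: W6 <- W7 -> W4 -> W8 <- W5
  P7: W6 <- W7 -> W5
  P8: W6 <- W7 -> W8 <- W5
The empty set is not sufficient: P7 (W6 <- W7 -> W5) has no collider blocking it and no conditioned non-collider, so it is open.
Try {W7}:
  P1: blocked at fork node W7 ∈ conditioning set.
  P2: blocked at fork node W7 ∈ conditioning set.
  P3: blocked at fork node W7 ∈ conditioning set.
  P4: blocked at fork node W7 ∈ conditioning set.
  P5: blocked at fork node W7 ∈ conditioning set.
  P6: blocked at fork node W7 ∈ conditioning set.
  P7: blocked at fork node W7 ∈ conditioning set.
  P8: blocked at fork node W7 ∈ conditioning set.
{W7} contains no descendant of W6 and blocks every backdoor path.
No other singleton works — e.g. {W1} leaves P7 open — so {W7} is the unique smallest valid adjustment set.

{W7}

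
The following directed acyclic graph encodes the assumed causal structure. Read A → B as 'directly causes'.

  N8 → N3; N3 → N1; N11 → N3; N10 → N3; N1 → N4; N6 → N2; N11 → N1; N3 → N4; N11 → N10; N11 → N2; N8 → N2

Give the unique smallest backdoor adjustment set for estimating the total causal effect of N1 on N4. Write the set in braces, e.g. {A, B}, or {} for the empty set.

{N3}

Variables eligible for adjustment (non-descendants of N1, excluding N1 and N4): {N10, N11, N2, N3, N6, N8}.
Backdoor paths from N1 to N4:
  P1: N1 <- N11 -> N2 <- N8 -> N3 -> N4
  P2: N1 <- N11 -> N10 -> N3 -> N4
  P3: N1 <- N11 -> N3 -> N4
  P4: N1 <- N3 -> N4
The empty set is not sufficient: P2 (N1 <- N11 -> N10 -> N3 -> N4) has no collider blocking it and no conditioned non-collider, so it is open.
Try {N3}:
  P1: blocked at collider N2 (neither it nor any descendant is in the conditioning set).
  P2: blocked at chain node N3 ∈ conditioning set.
  P3: blocked at chain node N3 ∈ conditioning set.
  P4: blocked at fork node N3 ∈ conditioning set.
{N3} contains no descendant of N1 and blocks every backdoor path.
No other singleton works — e.g. {N6} leaves P2 open — so {N3} is the unique smallest valid adjustment set.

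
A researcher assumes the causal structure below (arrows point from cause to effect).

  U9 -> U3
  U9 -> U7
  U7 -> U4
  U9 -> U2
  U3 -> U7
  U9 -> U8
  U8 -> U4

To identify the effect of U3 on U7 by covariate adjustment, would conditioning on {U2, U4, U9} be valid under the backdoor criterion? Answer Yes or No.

Backdoor paths from U3 to U7 (paths whose first edge points into U3):
  P1: U3 <- U9 -> U8 -> U4 <- U7
  P2: U3 <- U9 -> U7
Condition 1 (no descendant of U3 in the set): FAILS — U4 is a descendant of U3.
Condition 2 (every backdoor path blocked by {U2, U4, U9}):
  P1: blocked at fork node U9 ∈ conditioning set.
  P2: blocked at fork node U9 ∈ conditioning set.
{U2, U4, U9} does not satisfy the backdoor criterion.

No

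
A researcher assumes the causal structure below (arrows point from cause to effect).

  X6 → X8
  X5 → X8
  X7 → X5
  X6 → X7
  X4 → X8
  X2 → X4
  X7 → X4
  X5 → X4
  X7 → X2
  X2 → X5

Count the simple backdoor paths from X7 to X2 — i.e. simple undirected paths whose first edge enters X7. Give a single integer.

A backdoor path from X7 to X2 is any simple undirected path whose first edge points into X7 (i.e. leaves X7 via a parent).
Parents of X7: {X6}.
Enumerating:
  P1: X7 <- X6 -> X8 <- X5 <- X2
  P2: X7 <- X6 -> X8 <- X5 -> X4 <- X2
  P3: X7 <- X6 -> X8 <- X4 <- X2
  P4: X7 <- X6 -> X8 <- X4 <- X5 <- X2
That exhausts the simple backdoor paths. Count: 4.

4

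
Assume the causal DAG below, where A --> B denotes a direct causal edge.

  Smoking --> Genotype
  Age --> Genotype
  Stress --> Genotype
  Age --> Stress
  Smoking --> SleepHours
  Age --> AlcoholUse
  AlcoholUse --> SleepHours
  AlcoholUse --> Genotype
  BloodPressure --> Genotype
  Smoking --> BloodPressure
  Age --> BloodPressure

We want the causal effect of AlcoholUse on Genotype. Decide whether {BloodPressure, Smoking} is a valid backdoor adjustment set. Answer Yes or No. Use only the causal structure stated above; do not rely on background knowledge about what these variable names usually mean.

No

Backdoor paths from AlcoholUse to Genotype (paths whose first edge points into AlcoholUse):
  P1: AlcoholUse <- Age -> Stress -> Genotype
  P2: AlcoholUse <- Age -> BloodPressure <- Smoking -> Genotype
  P3: AlcoholUse <- Age -> BloodPressure -> Genotype
  P4: AlcoholUse <- Age -> Genotype
Condition 1 (no descendant of AlcoholUse in the set): holds — descendants of AlcoholUse are {Genotype, SleepHours}; none are in {BloodPressure, Smoking}.
Condition 2 (every backdoor path blocked by {BloodPressure, Smoking}):
  P1: open — no interior node is in the conditioning set.
  P2: blocked at fork node Smoking ∈ conditioning set.
  P3: blocked at chain node BloodPressure ∈ conditioning set.
  P4: open — no interior node is in the conditioning set.
{BloodPressure, Smoking} does not satisfy the backdoor criterion.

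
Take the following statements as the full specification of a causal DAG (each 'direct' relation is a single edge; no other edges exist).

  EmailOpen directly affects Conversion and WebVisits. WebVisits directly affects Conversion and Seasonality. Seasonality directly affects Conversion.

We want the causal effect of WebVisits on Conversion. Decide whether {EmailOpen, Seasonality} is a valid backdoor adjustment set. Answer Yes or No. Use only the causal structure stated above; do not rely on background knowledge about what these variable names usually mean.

No

Backdoor paths from WebVisits to Conversion (paths whose first edge points into WebVisits):
  P1: WebVisits <- EmailOpen -> Conversion
Condition 1 (no descendant of WebVisits in the set): FAILS — Seasonality is a descendant of WebVisits.
Condition 2 (every backdoor path blocked by {EmailOpen, Seasonality}):
  P1: blocked at fork node EmailOpen ∈ conditioning set.
{EmailOpen, Seasonality} does not satisfy the backdoor criterion.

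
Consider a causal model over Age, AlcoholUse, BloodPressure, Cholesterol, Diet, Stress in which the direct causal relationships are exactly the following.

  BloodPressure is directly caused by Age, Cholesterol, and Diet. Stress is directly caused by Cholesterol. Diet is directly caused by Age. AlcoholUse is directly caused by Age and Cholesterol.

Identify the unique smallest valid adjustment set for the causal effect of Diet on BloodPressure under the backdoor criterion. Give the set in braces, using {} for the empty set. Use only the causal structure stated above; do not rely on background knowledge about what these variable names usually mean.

{Age}

Variables eligible for adjustment (non-descendants of Diet, excluding Diet and BloodPressure): {Age, AlcoholUse, Cholesterol, Stress}.
Backdoor paths from Diet to BloodPressure:
  P1: Diet <- Age -> AlcoholUse <- Cholesterol -> BloodPressure
  P2: Diet <- Age -> BloodPressure
The empty set is not sufficient: P2 (Diet <- Age -> BloodPressure) has no collider blocking it and no conditioned non-collider, so it is open.
Try {Age}:
  P1: blocked at fork node Age ∈ conditioning set.
  P2: blocked at fork node Age ∈ conditioning set.
{Age} contains no descendant of Diet and blocks every backdoor path.
No other singleton works — e.g. {Cholesterol} leaves P2 open — so {Age} is the unique smallest valid adjustment set.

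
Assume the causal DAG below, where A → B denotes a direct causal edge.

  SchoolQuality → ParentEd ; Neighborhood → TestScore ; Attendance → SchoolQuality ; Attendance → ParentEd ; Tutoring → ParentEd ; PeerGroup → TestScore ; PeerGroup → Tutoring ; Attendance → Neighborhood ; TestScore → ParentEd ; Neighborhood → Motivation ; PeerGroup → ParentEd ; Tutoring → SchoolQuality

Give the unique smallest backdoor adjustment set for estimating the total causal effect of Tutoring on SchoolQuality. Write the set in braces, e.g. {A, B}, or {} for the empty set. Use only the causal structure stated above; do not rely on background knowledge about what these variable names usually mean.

Variables eligible for adjustment (non-descendants of Tutoring, excluding Tutoring and SchoolQuality): {Attendance, Motivation, Neighborhood, PeerGroup, TestScore}.
Backdoor paths from Tutoring to SchoolQuality:
  P1: Tutoring <- PeerGroup -> TestScore <- Neighborhood <- Attendance -> SchoolQuality
  P2: Tutoring <- PeerGroup -> TestScore <- Neighborhood <- Attendance -> ParentEd <- SchoolQuality
  P3: Tutoring <- PeerGroup -> TestScore -> ParentEd <- Attendance -> SchoolQuality
  P4: Tutoring <- PeerGroup -> TestScore -> ParentEd <- SchoolQuality
  P5: Tutoring <- PeerGroup -> ParentEd <- Attendance -> SchoolQuality
  P6: Tutoring <- PeerGroup -> ParentEd <- TestScore <- Neighborhood <- Attendance -> SchoolQuality
  P7: Tutoring <- PeerGroup -> ParentEd <- SchoolQuality
Each backdoor path contains an unconditioned collider, so every path is already blocked with the empty conditioning set:
  P1: blocked at collider TestScore (neither it nor any descendant is in the conditioning set).
  P2: blocked at collider TestScore (neither it nor any descendant is in the conditioning set).
  P3: blocked at collider ParentEd (neither it nor any descendant is in the conditioning set).
  P4: blocked at collider ParentEd (neither it nor any descendant is in the conditioning set).
  P5: blocked at collider ParentEd (neither it nor any descendant is in the conditioning set).
  P6: blocked at collider ParentEd (neither it nor any descendant is in the conditioning set).
  P7: blocked at collider ParentEd (neither it nor any descendant is in the conditioning set).
The empty set is therefore the unique smallest valid set.

{}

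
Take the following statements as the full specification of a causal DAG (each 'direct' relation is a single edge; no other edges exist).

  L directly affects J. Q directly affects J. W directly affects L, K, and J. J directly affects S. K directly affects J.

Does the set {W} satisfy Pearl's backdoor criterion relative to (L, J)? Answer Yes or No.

Backdoor paths from L to J (paths whose first edge points into L):
  P1: L <- W -> K -> J
  P2: L <- W -> J
Condition 1 (no descendant of L in the set): holds — descendants of L are {J, S}; none are in {W}.
Condition 2 (every backdoor path blocked by {W}):
  P1: blocked at fork node W ∈ conditioning set.
  P2: blocked at fork node W ∈ conditioning set.
{W} satisfies the backdoor criterion.

Yes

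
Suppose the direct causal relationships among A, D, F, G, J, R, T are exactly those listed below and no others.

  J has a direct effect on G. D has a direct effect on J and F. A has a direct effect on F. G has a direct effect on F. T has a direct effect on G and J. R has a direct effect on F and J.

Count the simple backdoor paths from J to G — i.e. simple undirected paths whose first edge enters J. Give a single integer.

3

A backdoor path from J to G is any simple undirected path whose first edge points into J (i.e. leaves J via a parent).
Parents of J: {D, R, T}.
Enumerating:
  P1: J <- D -> F <- G
  P2: J <- T -> G
  P3: J <- R -> F <- G
That exhausts the simple backdoor paths. Count: 3.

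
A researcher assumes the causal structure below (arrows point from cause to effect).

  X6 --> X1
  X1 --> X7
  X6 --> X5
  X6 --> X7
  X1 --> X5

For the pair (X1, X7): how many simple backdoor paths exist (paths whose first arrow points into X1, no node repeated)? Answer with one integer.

1

A backdoor path from X1 to X7 is any simple undirected path whose first edge points into X1 (i.e. leaves X1 via a parent).
Parents of X1: {X6}.
Enumerating:
  P1: X1 <- X6 -> X7
That exhausts the simple backdoor paths. Count: 1.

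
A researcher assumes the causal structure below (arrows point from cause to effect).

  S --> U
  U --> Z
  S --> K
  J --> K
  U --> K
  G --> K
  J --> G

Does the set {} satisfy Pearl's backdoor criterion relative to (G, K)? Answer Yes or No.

Backdoor paths from G to K (paths whose first edge points into G):
  P1: G <- J -> K
Condition 1 (no descendant of G in the set): holds — descendants of G are {K}; none are in {}.
Condition 2 (every backdoor path blocked by {}):
  P1: open — no interior node is in the conditioning set.
{} does not satisfy the backdoor criterion.

No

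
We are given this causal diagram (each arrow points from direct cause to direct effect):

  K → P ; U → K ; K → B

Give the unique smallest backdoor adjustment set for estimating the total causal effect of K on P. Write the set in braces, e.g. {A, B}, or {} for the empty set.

Variables eligible for adjustment (non-descendants of K, excluding K and P): {U}.
Backdoor paths from K to P:
  (none)
With no backdoor paths the empty set already satisfies the criterion, and it is trivially minimal.

{}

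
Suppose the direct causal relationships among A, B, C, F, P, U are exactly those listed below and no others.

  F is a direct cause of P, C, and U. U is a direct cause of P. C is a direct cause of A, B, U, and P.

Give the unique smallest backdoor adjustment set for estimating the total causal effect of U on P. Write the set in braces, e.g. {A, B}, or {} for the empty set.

{C, F}

Variables eligible for adjustment (non-descendants of U, excluding U and P): {A, B, C, F}.
Backdoor paths from U to P:
  P1: U <- F -> C -> P
  P2: U <- F -> P
  P3: U <- C <- F -> P
  P4: U <- C -> P
The empty set is not sufficient: P1 (U <- F -> C -> P) has no collider blocking it and no conditioned non-collider, so it is open.
Try {C, F}:
  P1: blocked at fork node F ∈ conditioning set.
  P2: blocked at fork node F ∈ conditioning set.
  P3: blocked at chain node C ∈ conditioning set.
  P4: blocked at fork node C ∈ conditioning set.
{C, F} contains no descendant of U and blocks every backdoor path.
Every element of {C, F} is needed (dropping C leaves P4 open; dropping F leaves P2 open), so no proper subset is valid.
Among all size-2 subsets of the eligible variables, only {C, F} blocks every backdoor path, so it is the unique smallest valid adjustment set.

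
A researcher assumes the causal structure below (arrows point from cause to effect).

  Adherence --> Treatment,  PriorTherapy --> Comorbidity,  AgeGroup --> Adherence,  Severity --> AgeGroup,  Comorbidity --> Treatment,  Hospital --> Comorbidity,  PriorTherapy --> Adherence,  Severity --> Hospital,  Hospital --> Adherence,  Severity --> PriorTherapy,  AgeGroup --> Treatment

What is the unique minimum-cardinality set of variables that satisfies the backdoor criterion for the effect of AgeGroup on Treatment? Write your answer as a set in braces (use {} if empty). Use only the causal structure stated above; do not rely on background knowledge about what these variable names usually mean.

{Severity}

Variables eligible for adjustment (non-descendants of AgeGroup, excluding AgeGroup and Treatment): {Comorbidity, Hospital, PriorTherapy, Severity}.
Backdoor paths from AgeGroup to Treatment:
  P1: AgeGroup <- Severity -> PriorTherapy -> Comorbidity <- Hospital -> Adherence -> Treatment
  P2: AgeGroup <- Severity -> PriorTherapy -> Comorbidity -> Treatment
  P3: AgeGroup <- Severity -> PriorTherapy -> Adherence <- Hospital -> Comorbidity -> Treatment
  P4: AgeGroup <- Severity -> PriorTherapy -> Adherence -> Treatment
  P5: AgeGroup <- Severity -> Hospital -> Comorbidity <- PriorTherapy -> Adherence -> Treatment
  P6: AgeGroup <- Severity -> Hospital -> Comorbidity -> Treatment
  P7: AgeGroup <- Severity -> Hospital -> Adherence <- PriorTherapy -> Comorbidity -> Treatment
  P8: AgeGroup <- Severity -> Hospital -> Adherence -> Treatment
The empty set is not sufficient: P2 (AgeGroup <- Severity -> PriorTherapy -> Comorbidity -> Treatment) has no collider blocking it and no conditioned non-collider, so it is open.
Try {Severity}:
  P1: blocked at fork node Severity ∈ conditioning set.
  P2: blocked at fork node Severity ∈ conditioning set.
  P3: blocked at fork node Severity ∈ conditioning set.
  P4: blocked at fork node Severity ∈ conditioning set.
  P5: blocked at fork node Severity ∈ conditioning set.
  P6: blocked at fork node Severity ∈ conditioning set.
  P7: blocked at fork node Severity ∈ conditioning set.
  P8: blocked at fork node Severity ∈ conditioning set.
{Severity} contains no descendant of AgeGroup and blocks every backdoor path.
No other singleton works — e.g. {PriorTherapy} leaves P6 open — so {Severity} is the unique smallest valid adjustment set.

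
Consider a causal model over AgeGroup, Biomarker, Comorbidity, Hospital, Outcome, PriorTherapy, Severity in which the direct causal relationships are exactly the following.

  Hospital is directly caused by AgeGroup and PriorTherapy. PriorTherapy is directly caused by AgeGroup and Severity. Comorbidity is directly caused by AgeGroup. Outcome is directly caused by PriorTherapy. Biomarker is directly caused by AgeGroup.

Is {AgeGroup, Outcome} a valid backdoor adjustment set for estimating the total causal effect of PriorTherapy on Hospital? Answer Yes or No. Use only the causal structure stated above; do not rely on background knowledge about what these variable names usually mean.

No

Backdoor paths from PriorTherapy to Hospital (paths whose first edge points into PriorTherapy):
  P1: PriorTherapy <- AgeGroup -> Hospital
Condition 1 (no descendant of PriorTherapy in the set): FAILS — Outcome is a descendant of PriorTherapy.
Condition 2 (every backdoor path blocked by {AgeGroup, Outcome}):
  P1: blocked at fork node AgeGroup ∈ conditioning set.
{AgeGroup, Outcome} does not satisfy the backdoor criterion.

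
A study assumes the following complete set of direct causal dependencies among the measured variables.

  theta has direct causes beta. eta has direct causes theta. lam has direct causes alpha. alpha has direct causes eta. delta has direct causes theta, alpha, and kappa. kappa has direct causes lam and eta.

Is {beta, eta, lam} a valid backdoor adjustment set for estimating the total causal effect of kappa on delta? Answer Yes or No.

Yes

Backdoor paths from kappa to delta (paths whose first edge points into kappa):
  P1: kappa <- eta <- theta -> delta
  P2: kappa <- eta -> alpha -> delta
  P3: kappa <- lam <- alpha <- eta <- theta -> delta
  P4: kappa <- lam <- alpha -> delta
Condition 1 (no descendant of kappa in the set): holds — descendants of kappa are {delta}; none are in {beta, eta, lam}.
Condition 2 (every backdoor path blocked by {beta, eta, lam}):
  P1: blocked at chain node eta ∈ conditioning set.
  P2: blocked at fork node eta ∈ conditioning set.
  P3: blocked at chain node lam ∈ conditioning set.
  P4: blocked at chain node lam ∈ conditioning set.
{beta, eta, lam} satisfies the backdoor criterion.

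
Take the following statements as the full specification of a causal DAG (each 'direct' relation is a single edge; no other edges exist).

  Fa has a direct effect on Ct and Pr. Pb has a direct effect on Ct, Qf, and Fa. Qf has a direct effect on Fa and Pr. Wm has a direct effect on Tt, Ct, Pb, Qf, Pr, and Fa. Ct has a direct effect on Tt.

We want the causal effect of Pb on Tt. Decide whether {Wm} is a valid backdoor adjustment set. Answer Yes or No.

Backdoor paths from Pb to Tt (paths whose first edge points into Pb):
  P1: Pb <- Wm -> Qf -> Fa -> Ct -> Tt
  P2: Pb <- Wm -> Qf -> Pr <- Fa -> Ct -> Tt
  P3: Pb <- Wm -> Fa -> Ct -> Tt
  P4: Pb <- Wm -> Pr <- Qf -> Fa -> Ct -> Tt
  P5: Pb <- Wm -> Pr <- Fa -> Ct -> Tt
  P6: Pb <- Wm -> Ct -> Tt
  P7: Pb <- Wm -> Tt
Condition 1 (no descendant of Pb in the set): holds — descendants of Pb are {Ct, Fa, Pr, Qf, Tt}; none are in {Wm}.
Condition 2 (every backdoor path blocked by {Wm}):
  P1: blocked at fork node Wm ∈ conditioning set.
  P2: blocked at fork node Wm ∈ conditioning set.
  P3: blocked at fork node Wm ∈ conditioning set.
  P4: blocked at fork node Wm ∈ conditioning set.
  P5: blocked at fork node Wm ∈ conditioning set.
  P6: blocked at fork node Wm ∈ conditioning set.
  P7: blocked at fork node Wm ∈ conditioning set.
{Wm} satisfies the backdoor criterion.

Yes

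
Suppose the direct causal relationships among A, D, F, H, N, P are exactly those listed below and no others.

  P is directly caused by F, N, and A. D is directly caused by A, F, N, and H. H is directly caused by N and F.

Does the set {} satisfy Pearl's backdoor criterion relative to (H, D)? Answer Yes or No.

No

Backdoor paths from H to D (paths whose first edge points into H):
  P1: H <- N -> D
  P2: H <- N -> P <- F -> D
  P3: H <- N -> P <- A -> D
  P4: H <- F -> D
  P5: H <- F -> P <- N -> D
  P6: H <- F -> P <- A -> D
Condition 1 (no descendant of H in the set): holds — descendants of H are {D}; none are in {}.
Condition 2 (every backdoor path blocked by {}):
  P1: open — no interior node is in the conditioning set.
  P2: blocked at collider P (neither it nor any descendant is in the conditioning set).
  P3: blocked at collider P (neither it nor any descendant is in the conditioning set).
  P4: open — no interior node is in the conditioning set.
  P5: blocked at collider P (neither it nor any descendant is in the conditioning set).
  P6: blocked at collider P (neither it nor any descendant is in the conditioning set).
{} does not satisfy the backdoor criterion.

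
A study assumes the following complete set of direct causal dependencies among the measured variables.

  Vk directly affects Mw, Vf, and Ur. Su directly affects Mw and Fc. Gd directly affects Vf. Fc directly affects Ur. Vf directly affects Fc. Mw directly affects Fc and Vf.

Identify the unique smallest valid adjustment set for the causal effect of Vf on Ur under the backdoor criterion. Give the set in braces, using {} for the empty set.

{Mw, Vk}

Variables eligible for adjustment (non-descendants of Vf, excluding Vf and Ur): {Gd, Mw, Su, Vk}.
Backdoor paths from Vf to Ur:
  P1: Vf <- Vk -> Mw <- Su -> Fc -> Ur
  P2: Vf <- Vk -> Mw -> Fc -> Ur
  P3: Vf <- Vk -> Ur
  P4: Vf <- Mw <- Vk -> Ur
  P5: Vf <- Mw <- Su -> Fc -> Ur
  P6: Vf <- Mw -> Fc -> Ur
The empty set is not sufficient: P2 (Vf <- Vk -> Mw -> Fc -> Ur) has no collider blocking it and no conditioned non-collider, so it is open.
Try {Mw, Vk}:
  P1: blocked at fork node Vk ∈ conditioning set.
  P2: blocked at fork node Vk ∈ conditioning set.
  P3: blocked at fork node Vk ∈ conditioning set.
  P4: blocked at chain node Mw ∈ conditioning set.
  P5: blocked at chain node Mw ∈ conditioning set.
  P6: blocked at fork node Mw ∈ conditioning set.
{Mw, Vk} contains no descendant of Vf and blocks every backdoor path.
Every element of {Mw, Vk} is needed (dropping Mw leaves P5 open; dropping Vk leaves P1 open), so no proper subset is valid.
Among all size-2 subsets of the eligible variables, only {Mw, Vk} blocks every backdoor path, so it is the unique smallest valid adjustment set.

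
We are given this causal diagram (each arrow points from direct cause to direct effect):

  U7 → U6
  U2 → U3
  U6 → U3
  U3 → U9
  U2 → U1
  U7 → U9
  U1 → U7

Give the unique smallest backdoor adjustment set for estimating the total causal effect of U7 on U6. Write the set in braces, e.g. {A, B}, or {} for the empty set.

Variables eligible for adjustment (non-descendants of U7, excluding U7 and U6): {U1, U2}.
Backdoor paths from U7 to U6:
  P1: U7 <- U1 <- U2 -> U3 <- U6
Each backdoor path contains an unconditioned collider, so every path is already blocked with the empty conditioning set:
  P1: blocked at collider U3 (neither it nor any descendant is in the conditioning set).
The empty set is therefore the unique smallest valid set.

{}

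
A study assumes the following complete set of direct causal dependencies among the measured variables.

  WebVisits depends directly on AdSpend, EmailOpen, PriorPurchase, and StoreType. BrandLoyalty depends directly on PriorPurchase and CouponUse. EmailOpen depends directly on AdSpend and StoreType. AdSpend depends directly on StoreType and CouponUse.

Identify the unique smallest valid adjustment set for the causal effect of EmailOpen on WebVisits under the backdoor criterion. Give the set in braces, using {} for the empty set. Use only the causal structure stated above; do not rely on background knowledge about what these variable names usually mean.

{AdSpend, StoreType}

Variables eligible for adjustment (non-descendants of EmailOpen, excluding EmailOpen and WebVisits): {AdSpend, BrandLoyalty, CouponUse, PriorPurchase, StoreType}.
Backdoor paths from EmailOpen to WebVisits:
  P1: EmailOpen <- StoreType -> AdSpend <- CouponUse -> BrandLoyalty <- PriorPurchase -> WebVisits
  P2: EmailOpen <- StoreType -> AdSpend -> WebVisits
  P3: EmailOpen <- StoreType -> WebVisits
  P4: EmailOpen <- AdSpend <- StoreType -> WebVisits
  P5: EmailOpen <- AdSpend <- CouponUse -> BrandLoyalty <- PriorPurchase -> WebVisits
  P6: EmailOpen <- AdSpend -> WebVisits
The empty set is not sufficient: P2 (EmailOpen <- StoreType -> AdSpend -> WebVisits) has no collider blocking it and no conditioned non-collider, so it is open.
Try {AdSpend, StoreType}:
  P1: blocked at fork node StoreType ∈ conditioning set.
  P2: blocked at fork node StoreType ∈ conditioning set.
  P3: blocked at fork node StoreType ∈ conditioning set.
  P4: blocked at chain node AdSpend ∈ conditioning set.
  P5: blocked at chain node AdSpend ∈ conditioning set.
  P6: blocked at fork node AdSpend ∈ conditioning set.
{AdSpend, StoreType} contains no descendant of EmailOpen and blocks every backdoor path.
Every element of {AdSpend, StoreType} is needed (dropping AdSpend leaves P6 open; dropping StoreType leaves P3 open), so no proper subset is valid.
Among all size-2 subsets of the eligible variables, only {AdSpend, StoreType} blocks every backdoor path, so it is the unique smallest valid adjustment set.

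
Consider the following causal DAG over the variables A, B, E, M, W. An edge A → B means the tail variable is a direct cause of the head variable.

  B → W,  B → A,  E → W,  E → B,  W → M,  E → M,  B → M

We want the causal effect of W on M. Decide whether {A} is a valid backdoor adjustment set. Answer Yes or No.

Backdoor paths from W to M (paths whose first edge points into W):
  P1: W <- E -> B -> M
  P2: W <- E -> M
  P3: W <- B <- E -> M
  P4: W <- B -> M
Condition 1 (no descendant of W in the set): holds — descendants of W are {M}; none are in {A}.
Condition 2 (every backdoor path blocked by {A}):
  P1: open — no interior node is in the conditioning set.
  P2: open — no interior node is in the conditioning set.
  P3: open — no interior node is in the conditioning set.
  P4: open — no interior node is in the conditioning set.
{A} does not satisfy the backdoor criterion.

No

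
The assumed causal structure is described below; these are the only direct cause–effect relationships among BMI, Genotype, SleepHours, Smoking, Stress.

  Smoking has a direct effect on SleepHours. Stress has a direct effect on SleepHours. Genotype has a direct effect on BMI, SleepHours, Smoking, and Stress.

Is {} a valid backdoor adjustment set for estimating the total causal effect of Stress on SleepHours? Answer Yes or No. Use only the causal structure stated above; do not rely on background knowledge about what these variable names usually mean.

Backdoor paths from Stress to SleepHours (paths whose first edge points into Stress):
  P1: Stress <- Genotype -> Smoking -> SleepHours
  P2: Stress <- Genotype -> SleepHours
Condition 1 (no descendant of Stress in the set): holds — descendants of Stress are {SleepHours}; none are in {}.
Condition 2 (every backdoor path blocked by {}):
  P1: open — no interior node is in the conditioning set.
  P2: open — no interior node is in the conditioning set.
{} does not satisfy the backdoor criterion.

No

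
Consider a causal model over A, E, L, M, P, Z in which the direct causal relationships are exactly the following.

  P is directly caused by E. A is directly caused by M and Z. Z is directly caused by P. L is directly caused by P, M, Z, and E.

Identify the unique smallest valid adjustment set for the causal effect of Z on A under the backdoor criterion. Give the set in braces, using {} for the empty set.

{}

Variables eligible for adjustment (non-descendants of Z, excluding Z and A): {E, M, P}.
Backdoor paths from Z to A:
  P1: Z <- P <- E -> L <- M -> A
  P2: Z <- P -> L <- M -> A
Each backdoor path contains an unconditioned collider, so every path is already blocked with the empty conditioning set:
  P1: blocked at collider L (neither it nor any descendant is in the conditioning set).
  P2: blocked at collider L (neither it nor any descendant is in the conditioning set).
The empty set is therefore the unique smallest valid set.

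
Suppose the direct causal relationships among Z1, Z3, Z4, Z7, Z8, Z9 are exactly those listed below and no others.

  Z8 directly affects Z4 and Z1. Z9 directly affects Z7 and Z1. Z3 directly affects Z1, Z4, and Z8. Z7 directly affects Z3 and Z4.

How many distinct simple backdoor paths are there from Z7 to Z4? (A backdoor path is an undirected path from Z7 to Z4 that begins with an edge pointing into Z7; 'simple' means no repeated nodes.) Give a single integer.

A backdoor path from Z7 to Z4 is any simple undirected path whose first edge points into Z7 (i.e. leaves Z7 via a parent).
Parents of Z7: {Z9}.
Enumerating:
  P1: Z7 <- Z9 -> Z1 <- Z3 -> Z8 -> Z4
  P2: Z7 <- Z9 -> Z1 <- Z3 -> Z4
  P3: Z7 <- Z9 -> Z1 <- Z8 <- Z3 -> Z4
  P4: Z7 <- Z9 -> Z1 <- Z8 -> Z4
That exhausts the simple backdoor paths. Count: 4.

4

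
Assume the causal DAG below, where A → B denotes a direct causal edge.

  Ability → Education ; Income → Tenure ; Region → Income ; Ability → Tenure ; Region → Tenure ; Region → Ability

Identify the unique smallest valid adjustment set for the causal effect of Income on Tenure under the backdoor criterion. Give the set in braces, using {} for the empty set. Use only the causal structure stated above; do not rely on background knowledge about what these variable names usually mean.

{Region}

Variables eligible for adjustment (non-descendants of Income, excluding Income and Tenure): {Ability, Education, Region}.
Backdoor paths from Income to Tenure:
  P1: Income <- Region -> Ability -> Tenure
  P2: Income <- Region -> Tenure
The empty set is not sufficient: P1 (Income <- Region -> Ability -> Tenure) has no collider blocking it and no conditioned non-collider, so it is open.
Try {Region}:
  P1: blocked at fork node Region ∈ conditioning set.
  P2: blocked at fork node Region ∈ conditioning set.
{Region} contains no descendant of Income and blocks every backdoor path.
No other singleton works — e.g. {Ability} leaves P2 open — so {Region} is the unique smallest valid adjustment set.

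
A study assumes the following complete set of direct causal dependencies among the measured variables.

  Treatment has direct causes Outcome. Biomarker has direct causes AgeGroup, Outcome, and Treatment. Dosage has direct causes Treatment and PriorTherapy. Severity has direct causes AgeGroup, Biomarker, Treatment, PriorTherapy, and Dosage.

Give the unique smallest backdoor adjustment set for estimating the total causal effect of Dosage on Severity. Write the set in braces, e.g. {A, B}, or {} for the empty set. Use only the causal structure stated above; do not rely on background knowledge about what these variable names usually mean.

{PriorTherapy, Treatment}

Variables eligible for adjustment (non-descendants of Dosage, excluding Dosage and Severity): {AgeGroup, Biomarker, Outcome, PriorTherapy, Treatment}.
Backdoor paths from Dosage to Severity:
  P1: Dosage <- PriorTherapy -> Severity
  P2: Dosage <- Treatment <- Outcome -> Biomarker <- AgeGroup -> Severity
  P3: Dosage <- Treatment <- Outcome -> Biomarker -> Severity
  P4: Dosage <- Treatment -> Biomarker <- AgeGroup -> Severity
  P5: Dosage <- Treatment -> Biomarker -> Severity
  P6: Dosage <- Treatment -> Severity
The empty set is not sufficient: P1 (Dosage <- PriorTherapy -> Severity) has no collider blocking it and no conditioned non-collider, so it is open.
Try {PriorTherapy, Treatment}:
  P1: blocked at fork node PriorTherapy ∈ conditioning set.
  P2: blocked at chain node Treatment ∈ conditioning set.
  P3: blocked at chain node Treatment ∈ conditioning set.
  P4: blocked at fork node Treatment ∈ conditioning set.
  P5: blocked at fork node Treatment ∈ conditioning set.
  P6: blocked at fork node Treatment ∈ conditioning set.
{PriorTherapy, Treatment} contains no descendant of Dosage and blocks every backdoor path.
Every element of {PriorTherapy, Treatment} is needed (dropping PriorTherapy leaves P1 open; dropping Treatment leaves P3 open), so no proper subset is valid.
Among all size-2 subsets of the eligible variables, only {PriorTherapy, Treatment} blocks every backdoor path, so it is the unique smallest valid adjustment set.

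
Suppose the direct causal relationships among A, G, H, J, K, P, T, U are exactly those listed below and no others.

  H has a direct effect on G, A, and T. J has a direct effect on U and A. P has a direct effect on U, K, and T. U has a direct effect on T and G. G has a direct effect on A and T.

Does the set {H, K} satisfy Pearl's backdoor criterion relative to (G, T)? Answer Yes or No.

Backdoor paths from G to T (paths whose first edge points into G):
  P1: G <- H -> A <- J -> U <- P -> T
  P2: G <- H -> A <- J -> U -> T
  P3: G <- H -> T
  P4: G <- U <- P -> T
  P5: G <- U <- J -> A <- H -> T
  P6: G <- U -> T
Condition 1 (no descendant of G in the set): holds — descendants of G are {A, T}; none are in {H, K}.
Condition 2 (every backdoor path blocked by {H, K}):
  P1: blocked at fork node H ∈ conditioning set.
  P2: blocked at fork node H ∈ conditioning set.
  P3: blocked at fork node H ∈ conditioning set.
  P4: open — no interior node is in the conditioning set.
  P5: blocked at collider A (neither it nor any descendant is in the conditioning set).
  P6: open — no interior node is in the conditioning set.
{H, K} does not satisfy the backdoor criterion.

No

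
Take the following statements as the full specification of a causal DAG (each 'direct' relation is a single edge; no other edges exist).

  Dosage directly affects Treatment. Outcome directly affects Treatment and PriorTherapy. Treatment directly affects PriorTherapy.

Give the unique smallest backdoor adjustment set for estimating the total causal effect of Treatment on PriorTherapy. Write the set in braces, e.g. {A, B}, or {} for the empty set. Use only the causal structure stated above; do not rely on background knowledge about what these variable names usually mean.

{Outcome}

Variables eligible for adjustment (non-descendants of Treatment, excluding Treatment and PriorTherapy): {Dosage, Outcome}.
Backdoor paths from Treatment to PriorTherapy:
  P1: Treatment <- Outcome -> PriorTherapy
The empty set is not sufficient: P1 (Treatment <- Outcome -> PriorTherapy) has no collider blocking it and no conditioned non-collider, so it is open.
Try {Outcome}:
  P1: blocked at fork node Outcome ∈ conditioning set.
{Outcome} contains no descendant of Treatment and blocks every backdoor path.
No other singleton works — e.g. {Dosage} leaves P1 open — so {Outcome} is the unique smallest valid adjustment set.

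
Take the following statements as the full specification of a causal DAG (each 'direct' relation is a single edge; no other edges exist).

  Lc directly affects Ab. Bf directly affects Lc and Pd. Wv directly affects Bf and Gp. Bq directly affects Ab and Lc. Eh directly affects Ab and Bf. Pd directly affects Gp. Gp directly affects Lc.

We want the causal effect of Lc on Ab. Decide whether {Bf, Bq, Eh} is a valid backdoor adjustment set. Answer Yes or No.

Backdoor paths from Lc to Ab (paths whose first edge points into Lc):
  P1: Lc <- Bq -> Ab
  P2: Lc <- Bf <- Eh -> Ab
  P3: Lc <- Gp <- Wv -> Bf <- Eh -> Ab
  P4: Lc <- Gp <- Pd <- Bf <- Eh -> Ab
Condition 1 (no descendant of Lc in the set): holds — descendants of Lc are {Ab}; none are in {Bf, Bq, Eh}.
Condition 2 (every backdoor path blocked by {Bf, Bq, Eh}):
  P1: blocked at fork node Bq ∈ conditioning set.
  P2: blocked at chain node Bf ∈ conditioning set.
  P3: blocked at fork node Eh ∈ conditioning set.
  P4: blocked at chain node Bf ∈ conditioning set.
{Bf, Bq, Eh} satisfies the backdoor criterion.

Yes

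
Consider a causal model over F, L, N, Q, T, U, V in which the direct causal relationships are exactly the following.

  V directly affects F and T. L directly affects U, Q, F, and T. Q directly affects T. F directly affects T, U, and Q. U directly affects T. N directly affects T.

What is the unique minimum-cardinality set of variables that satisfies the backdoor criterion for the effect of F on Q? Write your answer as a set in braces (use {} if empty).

Variables eligible for adjustment (non-descendants of F, excluding F and Q): {L, N, V}.
Backdoor paths from F to Q:
  P1: F <- L -> U -> T <- Q
  P2: F <- L -> Q
  P3: F <- L -> T <- Q
  P4: F <- V -> T <- L -> Q
  P5: F <- V -> T <- U <- L -> Q
  P6: F <- V -> T <- Q
The empty set is not sufficient: P2 (F <- L -> Q) has no collider blocking it and no conditioned non-collider, so it is open.
Try {L}:
  P1: blocked at fork node L ∈ conditioning set.
  P2: blocked at fork node L ∈ conditioning set.
  P3: blocked at fork node L ∈ conditioning set.
  P4: blocked at collider T (neither it nor any descendant is in the conditioning set).
  P5: blocked at collider T (neither it nor any descendant is in the conditioning set).
  P6: blocked at collider T (neither it nor any descendant is in the conditioning set).
{L} contains no descendant of F and blocks every backdoor path.
No other singleton works — e.g. {V} leaves P2 open — so {L} is the unique smallest valid adjustment set.

{L}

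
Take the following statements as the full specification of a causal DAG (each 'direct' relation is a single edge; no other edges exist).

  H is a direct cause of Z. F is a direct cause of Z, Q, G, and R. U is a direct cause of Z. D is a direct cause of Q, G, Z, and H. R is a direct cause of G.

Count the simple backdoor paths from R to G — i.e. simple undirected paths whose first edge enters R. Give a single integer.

A backdoor path from R to G is any simple undirected path whose first edge points into R (i.e. leaves R via a parent).
Parents of R: {F}.
Enumerating:
  P1: R <- F -> Q <- D -> G
  P2: R <- F -> G
  P3: R <- F -> Z <- D -> G
  P4: R <- F -> Z <- H <- D -> G
That exhausts the simple backdoor paths. Count: 4.

4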